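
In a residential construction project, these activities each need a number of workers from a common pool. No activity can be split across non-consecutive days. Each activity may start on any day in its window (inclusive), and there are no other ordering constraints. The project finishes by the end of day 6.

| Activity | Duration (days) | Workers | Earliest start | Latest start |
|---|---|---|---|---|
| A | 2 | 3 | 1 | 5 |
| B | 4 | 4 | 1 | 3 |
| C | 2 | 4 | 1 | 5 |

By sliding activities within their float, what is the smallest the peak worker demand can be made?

Early-start (A@1, B@1, C@1) gives peak 11: d1:11  d2:11  d3:4  d4:4  d5:0  d6:0.
Shift C→5.
Schedule A@1, B@1, C@5: d1:7  d2:7  d3:4  d4:4  d5:4  d6:4 — peak 7.

7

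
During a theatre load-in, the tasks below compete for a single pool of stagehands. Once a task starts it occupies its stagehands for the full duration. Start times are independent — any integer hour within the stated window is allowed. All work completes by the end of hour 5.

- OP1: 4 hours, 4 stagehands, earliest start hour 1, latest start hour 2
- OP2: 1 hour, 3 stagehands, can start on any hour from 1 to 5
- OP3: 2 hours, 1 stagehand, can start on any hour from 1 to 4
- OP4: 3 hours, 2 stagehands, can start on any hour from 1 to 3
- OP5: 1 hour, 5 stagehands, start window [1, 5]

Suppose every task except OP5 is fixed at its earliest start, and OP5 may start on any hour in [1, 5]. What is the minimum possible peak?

OP5@1: h1:15  h2:7  h3:6  h4:4  h5:0 → peak 15
OP5@2: h1:10  h2:12  h3:6  h4:4  h5:0 → peak 12
OP5@3: h1:10  h2:7  h3:11  h4:4  h5:0 → peak 11
OP5@4: h1:10  h2:7  h3:6  h4:9  h5:0 → peak 10
OP5@5: h1:10  h2:7  h3:6  h4:4  h5:5 → peak 10
Best is OP5@4, peak 10.

10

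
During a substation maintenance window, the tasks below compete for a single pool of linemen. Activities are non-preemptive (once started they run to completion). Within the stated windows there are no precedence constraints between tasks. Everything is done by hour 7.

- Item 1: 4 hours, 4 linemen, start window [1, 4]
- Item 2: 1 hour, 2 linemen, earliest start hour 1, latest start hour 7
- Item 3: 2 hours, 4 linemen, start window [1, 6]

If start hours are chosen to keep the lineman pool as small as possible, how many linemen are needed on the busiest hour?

4

Early-start (Item 1@1, Item 2@1, Item 3@1) gives peak 10: h1:10  h2:8  h3:4  h4:4  h5:0  h6:0  h7:0.
Shift Item 2→5, Item 3→6.
Schedule Item 1@1, Item 2@5, Item 3@6: h1:4  h2:4  h3:4  h4:4  h5:2  h6:4  h7:4 — peak 4.
Total lineman-hours = 26 over 7 hours ⇒ peak ≥ ⌈26/7⌉ = 4, so 4 is optimal.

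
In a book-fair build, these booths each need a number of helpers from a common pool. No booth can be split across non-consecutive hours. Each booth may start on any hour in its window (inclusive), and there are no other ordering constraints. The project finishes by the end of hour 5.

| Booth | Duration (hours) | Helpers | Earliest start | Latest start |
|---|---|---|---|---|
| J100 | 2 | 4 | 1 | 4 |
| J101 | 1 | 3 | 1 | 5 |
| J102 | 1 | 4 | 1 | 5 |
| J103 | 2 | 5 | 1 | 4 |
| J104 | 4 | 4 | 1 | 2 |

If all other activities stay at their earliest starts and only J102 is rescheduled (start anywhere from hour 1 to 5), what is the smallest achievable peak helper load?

16

J102@1: h1:20  h2:13  h3:4  h4:4  h5:0 → peak 20
J102@2: h1:16  h2:17  h3:4  h4:4  h5:0 → peak 17
J102@3: h1:16  h2:13  h3:8  h4:4  h5:0 → peak 16
J102@4: h1:16  h2:13  h3:4  h4:8  h5:0 → peak 16
J102@5: h1:16  h2:13  h3:4  h4:4  h5:4 → peak 16
Best is J102@3, peak 16.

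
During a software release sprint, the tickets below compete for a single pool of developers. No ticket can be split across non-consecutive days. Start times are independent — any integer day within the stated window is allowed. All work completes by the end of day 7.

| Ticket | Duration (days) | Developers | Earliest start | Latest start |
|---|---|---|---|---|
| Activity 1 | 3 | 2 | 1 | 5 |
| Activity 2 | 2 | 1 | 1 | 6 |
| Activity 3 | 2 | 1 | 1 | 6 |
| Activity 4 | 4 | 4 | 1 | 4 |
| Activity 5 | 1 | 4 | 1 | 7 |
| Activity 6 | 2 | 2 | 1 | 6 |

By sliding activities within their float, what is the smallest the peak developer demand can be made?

Early-start (Activity 1@1, Activity 2@1, Activity 3@1, Activity 4@1, Activity 5@1, Activity 6@1) gives peak 14: d1:14  d2:10  d3:6  d4:4  d5:0  d6:0  d7:0.
Shift Activity 4→3, Activity 5→7.
Schedule Activity 1@1, Activity 2@1, Activity 3@1, Activity 4@3, Activity 5@7, Activity 6@1: d1:6  d2:6  d3:6  d4:4  d5:4  d6:4  d7:4 — peak 6.

6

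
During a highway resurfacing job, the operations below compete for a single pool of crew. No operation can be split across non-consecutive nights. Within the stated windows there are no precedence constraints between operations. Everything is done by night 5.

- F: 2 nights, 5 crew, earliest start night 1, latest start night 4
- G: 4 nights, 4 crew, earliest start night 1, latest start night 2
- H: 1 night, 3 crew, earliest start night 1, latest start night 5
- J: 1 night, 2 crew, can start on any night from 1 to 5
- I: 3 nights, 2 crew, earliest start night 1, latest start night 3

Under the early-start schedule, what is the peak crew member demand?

Early-start schedule: F@1, G@1, H@1, J@1, I@1.
Load per night: night 1: 16, night 2: 11, night 3: 6, night 4: 4, night 5: 0.
Peak is 16.

16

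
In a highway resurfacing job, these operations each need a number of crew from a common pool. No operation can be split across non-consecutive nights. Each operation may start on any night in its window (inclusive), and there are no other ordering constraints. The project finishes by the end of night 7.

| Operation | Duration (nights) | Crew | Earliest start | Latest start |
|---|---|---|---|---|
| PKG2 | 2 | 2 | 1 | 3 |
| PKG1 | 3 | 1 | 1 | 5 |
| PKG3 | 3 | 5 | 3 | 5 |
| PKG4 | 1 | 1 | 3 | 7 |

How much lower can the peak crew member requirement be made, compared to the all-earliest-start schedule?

Early-start peak: n1:3  n2:3  n3:7  n4:5  n5:5  n6:0  n7:0 ⇒ 7.
Leveled (PKG2@1, PKG1@1, PKG3@4, PKG4@3): n1:3  n2:3  n3:2  n4:5  n5:5  n6:5  n7:0 ⇒ 5.
Reduction 7 − 5 = 2.

2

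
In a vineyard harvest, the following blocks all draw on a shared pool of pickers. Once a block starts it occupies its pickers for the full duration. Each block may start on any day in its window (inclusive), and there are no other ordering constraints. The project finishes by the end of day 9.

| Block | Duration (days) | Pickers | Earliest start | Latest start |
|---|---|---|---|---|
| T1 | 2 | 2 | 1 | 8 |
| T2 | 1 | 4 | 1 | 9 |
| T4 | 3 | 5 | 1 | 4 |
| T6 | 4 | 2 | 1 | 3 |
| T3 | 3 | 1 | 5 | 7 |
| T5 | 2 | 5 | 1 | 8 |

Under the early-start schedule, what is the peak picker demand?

Early-start schedule: T1@1, T2@1, T4@1, T6@1, T3@5, T5@1.
Load per day: day 1: 18, day 2: 14, day 3: 7, day 4: 2, day 5: 1, day 6: 1, day 7: 1, day 8: 0, day 9: 0.
Peak is 18.

18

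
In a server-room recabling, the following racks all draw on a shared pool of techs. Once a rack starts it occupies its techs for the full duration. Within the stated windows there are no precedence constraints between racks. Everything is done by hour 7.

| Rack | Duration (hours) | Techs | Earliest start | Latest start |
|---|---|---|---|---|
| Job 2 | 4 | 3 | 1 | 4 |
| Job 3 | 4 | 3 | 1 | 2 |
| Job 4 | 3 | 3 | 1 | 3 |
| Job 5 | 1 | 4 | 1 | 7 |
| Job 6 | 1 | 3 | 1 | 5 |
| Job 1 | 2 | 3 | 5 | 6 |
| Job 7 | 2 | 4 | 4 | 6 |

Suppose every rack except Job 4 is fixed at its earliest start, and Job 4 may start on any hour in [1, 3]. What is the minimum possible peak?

13

Job 4@1: h1:16  h2:9  h3:9  h4:10  h5:7  h6:3  h7:0 → peak 16
Job 4@2: h1:13  h2:9  h3:9  h4:13  h5:7  h6:3  h7:0 → peak 13
Job 4@3: h1:13  h2:6  h3:9  h4:13  h5:10  h6:3  h7:0 → peak 13
Best is Job 4@2, peak 13.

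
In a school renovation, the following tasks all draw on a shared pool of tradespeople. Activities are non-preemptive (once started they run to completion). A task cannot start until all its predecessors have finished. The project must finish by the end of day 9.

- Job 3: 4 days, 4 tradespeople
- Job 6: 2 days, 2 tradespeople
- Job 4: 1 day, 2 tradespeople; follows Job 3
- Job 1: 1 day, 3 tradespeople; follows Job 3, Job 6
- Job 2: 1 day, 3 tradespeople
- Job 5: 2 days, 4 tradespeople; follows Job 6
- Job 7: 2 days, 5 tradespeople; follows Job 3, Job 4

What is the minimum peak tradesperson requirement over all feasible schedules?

6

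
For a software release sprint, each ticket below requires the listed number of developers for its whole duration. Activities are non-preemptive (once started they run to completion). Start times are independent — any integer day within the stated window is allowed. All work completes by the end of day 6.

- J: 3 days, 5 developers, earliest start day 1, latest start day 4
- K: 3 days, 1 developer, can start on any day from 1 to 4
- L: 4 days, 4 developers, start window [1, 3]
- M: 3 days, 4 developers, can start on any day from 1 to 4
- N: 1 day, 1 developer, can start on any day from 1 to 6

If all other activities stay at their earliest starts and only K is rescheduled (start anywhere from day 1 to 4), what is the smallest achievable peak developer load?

K@1: d1:15  d2:14  d3:14  d4:4  d5:0  d6:0 → peak 15
K@2: d1:14  d2:14  d3:14  d4:5  d5:0  d6:0 → peak 14
K@3: d1:14  d2:13  d3:14  d4:5  d5:1  d6:0 → peak 14
K@4: d1:14  d2:13  d3:13  d4:5  d5:1  d6:1 → peak 14
Best is K@2, peak 14.

14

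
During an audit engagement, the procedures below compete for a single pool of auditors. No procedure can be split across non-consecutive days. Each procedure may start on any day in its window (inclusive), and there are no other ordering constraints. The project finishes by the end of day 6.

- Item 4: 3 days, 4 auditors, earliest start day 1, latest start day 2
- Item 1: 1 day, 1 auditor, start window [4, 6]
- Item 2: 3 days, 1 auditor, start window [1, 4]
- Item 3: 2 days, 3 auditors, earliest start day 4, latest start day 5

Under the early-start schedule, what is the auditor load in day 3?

5

At early start, day 3 has: Item 4, Item 2.
Demand: 4 + 1 = 5.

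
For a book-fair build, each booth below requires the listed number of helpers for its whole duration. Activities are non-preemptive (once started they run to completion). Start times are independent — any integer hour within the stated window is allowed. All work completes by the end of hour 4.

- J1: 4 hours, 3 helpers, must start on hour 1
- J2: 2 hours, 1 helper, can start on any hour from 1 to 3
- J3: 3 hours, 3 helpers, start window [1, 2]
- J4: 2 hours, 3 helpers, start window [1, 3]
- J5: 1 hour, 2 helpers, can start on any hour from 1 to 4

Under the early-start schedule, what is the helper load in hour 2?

10

At early start, hour 2 has: J1, J2, J3, J4.
Demand: 3 + 1 + 3 + 3 = 10.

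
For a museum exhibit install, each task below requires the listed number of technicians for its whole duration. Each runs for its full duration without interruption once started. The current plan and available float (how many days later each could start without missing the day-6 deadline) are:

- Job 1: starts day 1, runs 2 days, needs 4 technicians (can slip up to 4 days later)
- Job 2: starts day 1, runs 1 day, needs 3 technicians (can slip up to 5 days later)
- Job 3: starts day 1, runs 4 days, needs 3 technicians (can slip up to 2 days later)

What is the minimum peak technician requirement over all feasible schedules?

6

Early-start (Job 1@1, Job 2@1, Job 3@1) gives peak 10: d1:10  d2:7  d3:3  d4:3  d5:0  d6:0.
Shift Job 2→3, Job 3→3.
Schedule Job 1@1, Job 2@3, Job 3@3: d1:4  d2:4  d3:6  d4:3  d5:3  d6:3 — peak 6.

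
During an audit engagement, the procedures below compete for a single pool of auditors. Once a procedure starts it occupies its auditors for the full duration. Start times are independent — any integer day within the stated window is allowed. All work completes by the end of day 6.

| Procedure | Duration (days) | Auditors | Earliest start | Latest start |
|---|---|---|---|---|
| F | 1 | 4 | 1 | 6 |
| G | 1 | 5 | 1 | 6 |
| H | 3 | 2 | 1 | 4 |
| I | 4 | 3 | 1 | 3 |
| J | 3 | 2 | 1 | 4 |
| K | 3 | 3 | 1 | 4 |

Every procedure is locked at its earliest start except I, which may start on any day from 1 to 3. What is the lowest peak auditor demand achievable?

16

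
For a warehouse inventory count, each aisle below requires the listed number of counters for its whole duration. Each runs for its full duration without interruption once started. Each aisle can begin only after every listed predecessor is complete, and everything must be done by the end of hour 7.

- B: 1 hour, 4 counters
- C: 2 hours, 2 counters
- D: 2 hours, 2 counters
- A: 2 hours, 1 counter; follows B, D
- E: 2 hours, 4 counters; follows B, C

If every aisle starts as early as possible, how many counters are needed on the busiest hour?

8

Early-start schedule: B@1, C@1, D@1, A@3, E@3.
Load per hour: hour 1: 8, hour 2: 4, hour 3: 5, hour 4: 5, hour 5: 0, hour 6: 0, hour 7: 0.
Peak is 8.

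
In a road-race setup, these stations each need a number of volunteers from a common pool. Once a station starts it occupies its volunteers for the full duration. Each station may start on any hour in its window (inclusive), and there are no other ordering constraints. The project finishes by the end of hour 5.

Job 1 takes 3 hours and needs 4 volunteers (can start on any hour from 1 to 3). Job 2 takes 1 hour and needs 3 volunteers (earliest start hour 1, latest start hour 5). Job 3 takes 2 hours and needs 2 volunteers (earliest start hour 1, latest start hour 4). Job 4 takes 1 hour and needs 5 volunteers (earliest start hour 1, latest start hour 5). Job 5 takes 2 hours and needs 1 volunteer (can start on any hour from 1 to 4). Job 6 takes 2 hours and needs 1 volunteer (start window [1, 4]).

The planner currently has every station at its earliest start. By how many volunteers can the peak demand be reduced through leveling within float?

Early-start peak: h1:16  h2:8  h3:4  h4:0  h5:0 ⇒ 16.
Leveled (Job 1@1, Job 2@4, Job 3@1, Job 4@5, Job 5@3, Job 6@3): h1:6  h2:6  h3:6  h4:5  h5:5 ⇒ 6.
Reduction 16 − 6 = 10.

10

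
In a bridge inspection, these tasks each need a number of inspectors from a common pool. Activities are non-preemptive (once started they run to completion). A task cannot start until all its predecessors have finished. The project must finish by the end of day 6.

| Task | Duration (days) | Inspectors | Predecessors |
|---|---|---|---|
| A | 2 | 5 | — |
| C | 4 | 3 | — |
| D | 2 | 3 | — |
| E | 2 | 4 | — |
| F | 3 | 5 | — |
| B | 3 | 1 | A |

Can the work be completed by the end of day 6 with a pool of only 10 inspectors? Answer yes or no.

no

The minimum achievable peak is 11; 10 < 11, so no feasible schedule stays within the cap.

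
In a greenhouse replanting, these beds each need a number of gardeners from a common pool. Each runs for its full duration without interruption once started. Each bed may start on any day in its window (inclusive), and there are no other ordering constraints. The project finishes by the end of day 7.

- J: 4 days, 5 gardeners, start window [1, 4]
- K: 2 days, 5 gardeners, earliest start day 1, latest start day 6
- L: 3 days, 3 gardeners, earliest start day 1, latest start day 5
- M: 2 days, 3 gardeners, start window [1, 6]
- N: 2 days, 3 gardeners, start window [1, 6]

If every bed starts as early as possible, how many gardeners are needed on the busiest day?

Early-start schedule: J@1, K@1, L@1, M@1, N@1.
Load per day: day 1: 19, day 2: 19, day 3: 8, day 4: 5, day 5: 0, day 6: 0, day 7: 0.
Peak is 19.

19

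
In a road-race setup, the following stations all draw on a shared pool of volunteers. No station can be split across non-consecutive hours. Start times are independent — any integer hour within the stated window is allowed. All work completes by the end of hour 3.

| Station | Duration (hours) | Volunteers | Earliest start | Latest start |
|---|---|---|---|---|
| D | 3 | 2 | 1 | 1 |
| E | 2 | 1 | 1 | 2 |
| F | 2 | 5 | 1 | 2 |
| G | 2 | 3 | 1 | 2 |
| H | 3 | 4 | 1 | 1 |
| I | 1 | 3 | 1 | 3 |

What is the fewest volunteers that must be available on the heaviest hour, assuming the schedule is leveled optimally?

Early-start (D@1, E@1, F@1, G@1, H@1, I@1) gives peak 18: h1:18  h2:15  h3:6.
Shift I→3.
Schedule D@1, E@1, F@1, G@1, H@1, I@3: h1:15  h2:15  h3:9 — peak 15.
No arrangement of the 24 feasible schedules does better.

15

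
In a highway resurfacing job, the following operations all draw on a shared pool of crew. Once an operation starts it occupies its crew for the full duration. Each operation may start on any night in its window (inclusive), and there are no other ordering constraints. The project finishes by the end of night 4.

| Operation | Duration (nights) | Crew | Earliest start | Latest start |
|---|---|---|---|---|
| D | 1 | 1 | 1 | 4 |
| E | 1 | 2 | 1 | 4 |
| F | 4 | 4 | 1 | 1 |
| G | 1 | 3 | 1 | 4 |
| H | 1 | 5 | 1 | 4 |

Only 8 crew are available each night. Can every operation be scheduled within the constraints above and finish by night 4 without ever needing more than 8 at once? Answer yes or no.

The minimum achievable peak is 9; 8 < 9, so no feasible schedule stays within the cap.

no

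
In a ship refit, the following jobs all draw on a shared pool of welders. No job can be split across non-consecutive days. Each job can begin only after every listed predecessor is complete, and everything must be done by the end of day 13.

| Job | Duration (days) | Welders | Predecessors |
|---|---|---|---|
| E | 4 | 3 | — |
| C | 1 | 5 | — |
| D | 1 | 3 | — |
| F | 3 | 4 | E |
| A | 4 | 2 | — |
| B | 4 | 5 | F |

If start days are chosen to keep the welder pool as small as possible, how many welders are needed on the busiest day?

5

Early-start (E@1, C@1, D@1, F@5, A@1, B@8) gives peak 13: d1:13  d2:5  d3:5  d4:5  d5:4  d6:4  d7:4  d8:5  d9:5  d10:5  d11:5  d12:0  d13:0.
Shift C→5, D→6, F→7, B→10.
Schedule E@1, C@5, D@6, F@7, A@1, B@10: d1:5  d2:5  d3:5  d4:5  d5:5  d6:3  d7:4  d8:4  d9:4  d10:5  d11:5  d12:5  d13:5 — peak 5.
Total welder-days = 60 over 13 days ⇒ peak ≥ ⌈60/13⌉ = 5, so 5 is optimal.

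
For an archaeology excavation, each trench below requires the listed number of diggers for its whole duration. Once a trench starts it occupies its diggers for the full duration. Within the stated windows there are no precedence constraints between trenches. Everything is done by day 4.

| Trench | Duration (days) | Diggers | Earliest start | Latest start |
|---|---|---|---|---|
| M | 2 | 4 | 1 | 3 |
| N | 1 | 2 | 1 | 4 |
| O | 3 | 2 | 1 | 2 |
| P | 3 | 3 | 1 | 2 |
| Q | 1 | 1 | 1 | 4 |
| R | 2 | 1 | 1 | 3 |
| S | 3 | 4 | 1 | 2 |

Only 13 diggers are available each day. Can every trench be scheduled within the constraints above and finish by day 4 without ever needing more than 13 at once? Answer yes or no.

yes

Schedule M@1, N@1, O@1, P@1, Q@1, R@3, S@2: d1:12  d2:13  d3:10  d4:5 — peak 13 ≤ 13.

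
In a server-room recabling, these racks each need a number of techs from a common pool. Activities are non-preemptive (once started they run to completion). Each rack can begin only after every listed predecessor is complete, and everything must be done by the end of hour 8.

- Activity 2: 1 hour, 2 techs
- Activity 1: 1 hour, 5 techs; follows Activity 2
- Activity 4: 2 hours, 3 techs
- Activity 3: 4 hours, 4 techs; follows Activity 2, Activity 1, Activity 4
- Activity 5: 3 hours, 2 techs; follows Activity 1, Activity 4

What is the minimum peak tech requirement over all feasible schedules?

Early-start (Activity 2@1, Activity 1@2, Activity 4@1, Activity 3@3, Activity 5@3) gives peak 8: h1:5  h2:8  h3:6  h4:6  h5:6  h6:4  h7:0  h8:0.
Shift Activity 4→3, Activity 3→5, Activity 5→5.
Schedule Activity 2@1, Activity 1@2, Activity 4@3, Activity 3@5, Activity 5@5: h1:2  h2:5  h3:3  h4:3  h5:6  h6:6  h7:6  h8:4 — peak 6.

6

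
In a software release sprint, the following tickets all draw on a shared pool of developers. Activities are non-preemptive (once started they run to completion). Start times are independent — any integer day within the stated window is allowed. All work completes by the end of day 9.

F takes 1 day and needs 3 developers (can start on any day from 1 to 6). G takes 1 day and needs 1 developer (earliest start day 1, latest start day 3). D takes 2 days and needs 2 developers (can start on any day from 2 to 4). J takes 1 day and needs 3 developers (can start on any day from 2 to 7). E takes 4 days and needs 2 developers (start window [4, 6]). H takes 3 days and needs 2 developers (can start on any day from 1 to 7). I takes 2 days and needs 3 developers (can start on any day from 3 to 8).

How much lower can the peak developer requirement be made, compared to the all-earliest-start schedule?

Early-start peak: d1:6  d2:7  d3:7  d4:5  d5:2  d6:2  d7:2  d8:0  d9:0 ⇒ 7.
Leveled (F@1, G@1, D@3, J@2, E@4, H@5, I@8): d1:4  d2:3  d3:2  d4:4  d5:4  d6:4  d7:4  d8:3  d9:3 ⇒ 4.
Reduction 7 − 4 = 3.

3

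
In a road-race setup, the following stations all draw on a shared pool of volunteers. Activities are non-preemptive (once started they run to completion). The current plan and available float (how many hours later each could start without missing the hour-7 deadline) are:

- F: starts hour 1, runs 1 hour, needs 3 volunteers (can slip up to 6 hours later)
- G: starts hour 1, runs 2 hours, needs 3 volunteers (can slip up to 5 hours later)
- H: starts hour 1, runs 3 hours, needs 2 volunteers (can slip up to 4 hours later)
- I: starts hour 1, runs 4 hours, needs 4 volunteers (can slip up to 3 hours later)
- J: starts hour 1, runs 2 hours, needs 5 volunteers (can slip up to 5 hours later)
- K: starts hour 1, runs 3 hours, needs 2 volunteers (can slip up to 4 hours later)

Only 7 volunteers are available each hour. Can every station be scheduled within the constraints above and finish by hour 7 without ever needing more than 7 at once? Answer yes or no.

Schedule F@3, G@6, H@1, I@4, J@1, K@3: h1:7  h2:7  h3:7  h4:6  h5:6  h6:7  h7:7 — peak 7 ≤ 7.

yes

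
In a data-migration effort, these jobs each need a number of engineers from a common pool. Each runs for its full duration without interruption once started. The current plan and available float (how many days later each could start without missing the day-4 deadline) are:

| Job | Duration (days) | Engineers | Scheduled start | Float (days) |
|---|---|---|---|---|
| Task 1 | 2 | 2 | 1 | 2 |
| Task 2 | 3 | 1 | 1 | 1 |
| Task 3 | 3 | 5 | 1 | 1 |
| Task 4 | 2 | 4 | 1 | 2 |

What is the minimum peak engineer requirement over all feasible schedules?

10

Early-start (Task 1@1, Task 2@1, Task 3@1, Task 4@1) gives peak 12: d1:12  d2:12  d3:6  d4:0.
Shift Task 4→3.
Schedule Task 1@1, Task 2@1, Task 3@1, Task 4@3: d1:8  d2:8  d3:10  d4:4 — peak 10.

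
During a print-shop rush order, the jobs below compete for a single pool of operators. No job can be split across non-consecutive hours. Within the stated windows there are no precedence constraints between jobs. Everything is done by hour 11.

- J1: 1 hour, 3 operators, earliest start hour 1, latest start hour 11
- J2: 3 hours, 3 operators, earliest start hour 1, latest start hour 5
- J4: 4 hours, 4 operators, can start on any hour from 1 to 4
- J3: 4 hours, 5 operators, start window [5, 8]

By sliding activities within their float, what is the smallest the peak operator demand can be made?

Early-start (J1@1, J2@1, J4@1, J3@5) gives peak 10: h1:10  h2:7  h3:7  h4:4  h5:5  h6:5  h7:5  h8:5  h9:0  h10:0  h11:0.
Shift J4→4, J3→8.
Schedule J1@1, J2@1, J4@4, J3@8: h1:6  h2:3  h3:3  h4:4  h5:4  h6:4  h7:4  h8:5  h9:5  h10:5  h11:5 — peak 6.

6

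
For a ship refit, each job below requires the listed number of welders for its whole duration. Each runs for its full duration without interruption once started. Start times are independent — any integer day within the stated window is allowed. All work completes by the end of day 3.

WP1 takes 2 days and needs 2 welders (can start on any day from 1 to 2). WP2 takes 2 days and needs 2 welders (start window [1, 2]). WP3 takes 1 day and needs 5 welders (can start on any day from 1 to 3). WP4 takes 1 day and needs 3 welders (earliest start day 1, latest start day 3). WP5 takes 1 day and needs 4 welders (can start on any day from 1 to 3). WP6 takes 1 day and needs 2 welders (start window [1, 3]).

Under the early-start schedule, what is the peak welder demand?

Early-start schedule: WP1@1, WP2@1, WP3@1, WP4@1, WP5@1, WP6@1.
Load per day: day 1: 18, day 2: 4, day 3: 0.
Peak is 18.

18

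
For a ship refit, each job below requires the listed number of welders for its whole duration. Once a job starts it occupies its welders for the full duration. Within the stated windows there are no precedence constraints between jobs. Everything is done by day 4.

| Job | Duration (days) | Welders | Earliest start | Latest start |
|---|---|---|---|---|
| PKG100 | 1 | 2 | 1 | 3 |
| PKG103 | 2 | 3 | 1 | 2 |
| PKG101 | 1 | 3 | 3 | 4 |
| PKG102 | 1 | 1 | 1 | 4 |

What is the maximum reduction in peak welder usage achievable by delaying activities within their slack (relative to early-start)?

3

Early-start peak: d1:6  d2:3  d3:3  d4:0 ⇒ 6.
Leveled (PKG100@1, PKG103@2, PKG101@4, PKG102@1): d1:3  d2:3  d3:3  d4:3 ⇒ 3.
Reduction 6 − 3 = 3.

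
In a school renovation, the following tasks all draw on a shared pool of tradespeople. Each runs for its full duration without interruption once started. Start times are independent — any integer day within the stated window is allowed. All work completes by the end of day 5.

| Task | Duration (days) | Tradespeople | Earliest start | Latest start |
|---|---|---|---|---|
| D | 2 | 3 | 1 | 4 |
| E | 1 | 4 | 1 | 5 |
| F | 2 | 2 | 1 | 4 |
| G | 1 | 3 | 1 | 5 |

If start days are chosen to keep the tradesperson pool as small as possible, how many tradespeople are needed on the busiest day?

Early-start (D@1, E@1, F@1, G@1) gives peak 12: d1:12  d2:5  d3:0  d4:0  d5:0.
Shift E→3, G→4.
Schedule D@1, E@3, F@1, G@4: d1:5  d2:5  d3:4  d4:3  d5:0 — peak 5.

5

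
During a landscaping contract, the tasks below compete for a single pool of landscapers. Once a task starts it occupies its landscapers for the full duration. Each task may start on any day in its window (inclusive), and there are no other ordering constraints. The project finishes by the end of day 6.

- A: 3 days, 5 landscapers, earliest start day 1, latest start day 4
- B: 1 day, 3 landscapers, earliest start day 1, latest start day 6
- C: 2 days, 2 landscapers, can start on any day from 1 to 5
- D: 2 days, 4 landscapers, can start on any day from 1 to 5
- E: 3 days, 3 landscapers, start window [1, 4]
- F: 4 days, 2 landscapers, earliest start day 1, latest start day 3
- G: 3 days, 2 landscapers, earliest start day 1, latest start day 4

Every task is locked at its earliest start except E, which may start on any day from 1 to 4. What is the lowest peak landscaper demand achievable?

18

E@1: d1:21  d2:18  d3:12  d4:2  d5:0  d6:0 → peak 21
E@2: d1:18  d2:18  d3:12  d4:5  d5:0  d6:0 → peak 18
E@3: d1:18  d2:15  d3:12  d4:5  d5:3  d6:0 → peak 18
E@4: d1:18  d2:15  d3:9  d4:5  d5:3  d6:3 → peak 18
Best is E@2, peak 18.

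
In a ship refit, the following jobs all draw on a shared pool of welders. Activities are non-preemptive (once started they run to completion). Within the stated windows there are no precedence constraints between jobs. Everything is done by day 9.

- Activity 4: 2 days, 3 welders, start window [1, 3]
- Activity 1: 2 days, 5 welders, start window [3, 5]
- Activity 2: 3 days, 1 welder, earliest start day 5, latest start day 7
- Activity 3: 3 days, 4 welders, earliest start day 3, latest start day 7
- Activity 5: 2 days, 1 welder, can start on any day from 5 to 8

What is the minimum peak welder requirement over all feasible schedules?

5

Early-start (Activity 4@1, Activity 1@3, Activity 2@5, Activity 3@3, Activity 5@5) gives peak 9: d1:3  d2:3  d3:9  d4:9  d5:6  d6:2  d7:1  d8:0  d9:0.
Shift Activity 3→5, Activity 5→8.
Schedule Activity 4@1, Activity 1@3, Activity 2@5, Activity 3@5, Activity 5@8: d1:3  d2:3  d3:5  d4:5  d5:5  d6:5  d7:5  d8:1  d9:1 — peak 5.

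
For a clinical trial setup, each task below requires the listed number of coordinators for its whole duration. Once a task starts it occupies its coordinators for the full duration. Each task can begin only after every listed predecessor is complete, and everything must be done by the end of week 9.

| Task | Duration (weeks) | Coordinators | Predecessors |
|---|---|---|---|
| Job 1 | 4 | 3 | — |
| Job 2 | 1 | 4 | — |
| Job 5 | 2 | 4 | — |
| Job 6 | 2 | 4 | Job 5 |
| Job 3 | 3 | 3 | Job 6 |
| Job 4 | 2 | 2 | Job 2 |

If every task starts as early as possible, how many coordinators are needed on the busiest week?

11

Early-start schedule: Job 1@1, Job 2@1, Job 5@1, Job 6@3, Job 3@5, Job 4@2.
Load per week: week 1: 11, week 2: 9, week 3: 9, week 4: 7, week 5: 3, week 6: 3, week 7: 3, week 8: 0, week 9: 0.
Peak is 11.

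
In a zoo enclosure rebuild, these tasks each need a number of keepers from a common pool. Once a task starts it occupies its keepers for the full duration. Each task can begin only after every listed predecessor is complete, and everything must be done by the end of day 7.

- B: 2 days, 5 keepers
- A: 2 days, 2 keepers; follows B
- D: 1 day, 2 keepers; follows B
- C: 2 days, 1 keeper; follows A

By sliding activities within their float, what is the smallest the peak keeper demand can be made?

Schedule B@1, A@3, D@3, C@5: d1:5  d2:5  d3:4  d4:2  d5:1  d6:1  d7:0 — peak 5.
No arrangement of the 19 feasible schedules does better.

5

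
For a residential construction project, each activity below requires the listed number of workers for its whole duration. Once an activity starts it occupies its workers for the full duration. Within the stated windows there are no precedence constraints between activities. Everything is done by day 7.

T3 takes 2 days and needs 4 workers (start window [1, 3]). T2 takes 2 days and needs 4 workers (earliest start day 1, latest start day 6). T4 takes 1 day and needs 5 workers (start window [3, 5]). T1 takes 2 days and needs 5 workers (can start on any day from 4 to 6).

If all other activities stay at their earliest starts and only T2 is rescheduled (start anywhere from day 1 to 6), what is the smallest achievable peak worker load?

5

T2@1: d1:8  d2:8  d3:5  d4:5  d5:5  d6:0  d7:0 → peak 8
T2@2: d1:4  d2:8  d3:9  d4:5  d5:5  d6:0  d7:0 → peak 9
T2@3: d1:4  d2:4  d3:9  d4:9  d5:5  d6:0  d7:0 → peak 9
T2@4: d1:4  d2:4  d3:5  d4:9  d5:9  d6:0  d7:0 → peak 9
T2@5: d1:4  d2:4  d3:5  d4:5  d5:9  d6:4  d7:0 → peak 9
T2@6: d1:4  d2:4  d3:5  d4:5  d5:5  d6:4  d7:4 → peak 5
Best is T2@6, peak 5.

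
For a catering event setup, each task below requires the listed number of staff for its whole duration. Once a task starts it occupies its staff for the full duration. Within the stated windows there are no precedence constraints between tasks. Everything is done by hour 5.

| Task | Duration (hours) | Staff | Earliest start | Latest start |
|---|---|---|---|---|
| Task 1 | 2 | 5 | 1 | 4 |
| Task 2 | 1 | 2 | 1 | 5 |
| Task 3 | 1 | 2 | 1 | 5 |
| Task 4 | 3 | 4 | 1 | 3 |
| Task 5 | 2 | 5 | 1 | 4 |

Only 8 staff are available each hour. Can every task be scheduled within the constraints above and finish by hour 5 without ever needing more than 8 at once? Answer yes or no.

The minimum achievable peak is 9; 8 < 9, so no feasible schedule stays within the cap.

no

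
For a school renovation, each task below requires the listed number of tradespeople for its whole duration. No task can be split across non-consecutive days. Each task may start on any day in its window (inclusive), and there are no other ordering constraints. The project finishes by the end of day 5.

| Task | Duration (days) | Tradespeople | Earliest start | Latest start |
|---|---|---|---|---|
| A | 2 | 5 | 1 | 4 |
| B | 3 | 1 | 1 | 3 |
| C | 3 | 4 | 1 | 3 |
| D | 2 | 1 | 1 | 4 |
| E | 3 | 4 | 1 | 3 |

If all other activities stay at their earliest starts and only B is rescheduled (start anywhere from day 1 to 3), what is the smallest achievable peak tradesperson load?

B@1: d1:15  d2:15  d3:9  d4:0  d5:0 → peak 15
B@2: d1:14  d2:15  d3:9  d4:1  d5:0 → peak 15
B@3: d1:14  d2:14  d3:9  d4:1  d5:1 → peak 14
Best is B@3, peak 14.

14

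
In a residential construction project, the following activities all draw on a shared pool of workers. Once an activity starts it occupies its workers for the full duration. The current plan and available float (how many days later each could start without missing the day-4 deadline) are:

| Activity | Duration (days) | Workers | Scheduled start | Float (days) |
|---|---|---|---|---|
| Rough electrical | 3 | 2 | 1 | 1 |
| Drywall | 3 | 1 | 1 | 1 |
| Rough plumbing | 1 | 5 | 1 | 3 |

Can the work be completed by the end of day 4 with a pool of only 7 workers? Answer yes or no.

Schedule Rough electrical@1, Drywall@1, Rough plumbing@4: d1:3  d2:3  d3:3  d4:5 — peak 5 ≤ 7.

yes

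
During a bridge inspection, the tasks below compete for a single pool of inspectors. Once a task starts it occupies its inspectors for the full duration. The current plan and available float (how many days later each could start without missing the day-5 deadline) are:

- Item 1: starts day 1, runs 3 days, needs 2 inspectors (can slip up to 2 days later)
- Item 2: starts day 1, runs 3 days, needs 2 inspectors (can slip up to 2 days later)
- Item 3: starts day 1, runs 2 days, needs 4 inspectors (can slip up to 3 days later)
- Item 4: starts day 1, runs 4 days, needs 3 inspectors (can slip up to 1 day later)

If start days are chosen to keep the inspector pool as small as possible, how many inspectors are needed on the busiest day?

7

Early-start (Item 1@1, Item 2@1, Item 3@1, Item 4@1) gives peak 11: d1:11  d2:11  d3:7  d4:3  d5:0.
Shift Item 3→4.
Schedule Item 1@1, Item 2@1, Item 3@4, Item 4@1: d1:7  d2:7  d3:7  d4:7  d5:4 — peak 7.
Total inspector-days = 32 over 5 days ⇒ peak ≥ ⌈32/5⌉ = 7, so 7 is optimal.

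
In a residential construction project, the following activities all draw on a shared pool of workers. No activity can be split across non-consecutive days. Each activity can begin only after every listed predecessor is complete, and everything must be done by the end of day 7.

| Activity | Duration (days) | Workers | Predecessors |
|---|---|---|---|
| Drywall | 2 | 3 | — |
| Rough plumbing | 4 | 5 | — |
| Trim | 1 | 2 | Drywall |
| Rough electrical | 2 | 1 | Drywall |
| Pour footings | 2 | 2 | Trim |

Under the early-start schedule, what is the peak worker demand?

Early-start schedule: Drywall@1, Rough plumbing@1, Trim@3, Rough electrical@3, Pour footings@4.
Load per day: day 1: 8, day 2: 8, day 3: 8, day 4: 8, day 5: 2, day 6: 0, day 7: 0.
Peak is 8.

8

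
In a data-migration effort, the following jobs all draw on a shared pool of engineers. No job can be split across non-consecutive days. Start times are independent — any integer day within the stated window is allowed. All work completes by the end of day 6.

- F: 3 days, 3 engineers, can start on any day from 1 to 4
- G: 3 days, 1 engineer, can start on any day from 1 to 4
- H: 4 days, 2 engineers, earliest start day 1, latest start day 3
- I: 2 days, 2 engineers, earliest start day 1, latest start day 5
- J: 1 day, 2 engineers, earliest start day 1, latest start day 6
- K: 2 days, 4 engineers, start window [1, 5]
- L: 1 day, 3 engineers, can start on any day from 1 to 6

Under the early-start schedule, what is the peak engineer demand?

17

Early-start schedule: F@1, G@1, H@1, I@1, J@1, K@1, L@1.
Load per day: day 1: 17, day 2: 12, day 3: 6, day 4: 2, day 5: 0, day 6: 0.
Peak is 17.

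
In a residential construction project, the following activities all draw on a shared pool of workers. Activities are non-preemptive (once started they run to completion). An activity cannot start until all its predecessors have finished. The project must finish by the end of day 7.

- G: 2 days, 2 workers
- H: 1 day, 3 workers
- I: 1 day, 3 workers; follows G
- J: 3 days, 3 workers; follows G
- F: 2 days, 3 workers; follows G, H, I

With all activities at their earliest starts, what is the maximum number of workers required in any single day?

6

Early-start schedule: G@1, H@1, I@3, J@3, F@4.
Load per day: day 1: 5, day 2: 2, day 3: 6, day 4: 6, day 5: 6, day 6: 0, day 7: 0.
Peak is 6.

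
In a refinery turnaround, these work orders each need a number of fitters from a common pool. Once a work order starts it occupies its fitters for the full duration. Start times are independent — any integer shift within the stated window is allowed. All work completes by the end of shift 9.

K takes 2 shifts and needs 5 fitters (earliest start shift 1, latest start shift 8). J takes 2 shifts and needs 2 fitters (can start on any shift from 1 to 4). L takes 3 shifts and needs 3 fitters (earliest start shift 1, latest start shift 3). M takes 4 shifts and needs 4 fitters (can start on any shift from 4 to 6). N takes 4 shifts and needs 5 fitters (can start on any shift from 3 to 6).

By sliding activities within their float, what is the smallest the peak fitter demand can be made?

Early-start (K@1, J@1, L@1, M@4, N@3) gives peak 10: s1:10  s2:10  s3:8  s4:9  s5:9  s6:9  s7:4  s8:0  s9:0.
Shift L→3, N→6.
Schedule K@1, J@1, L@3, M@4, N@6: s1:7  s2:7  s3:3  s4:7  s5:7  s6:9  s7:9  s8:5  s9:5 — peak 9.

9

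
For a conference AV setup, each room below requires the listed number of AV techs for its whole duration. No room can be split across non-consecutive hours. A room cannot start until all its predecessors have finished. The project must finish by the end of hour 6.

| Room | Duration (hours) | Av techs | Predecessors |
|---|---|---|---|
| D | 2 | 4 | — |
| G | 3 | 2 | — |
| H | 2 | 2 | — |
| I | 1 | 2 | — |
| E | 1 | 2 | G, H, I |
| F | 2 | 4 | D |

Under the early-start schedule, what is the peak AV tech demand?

10

Early-start schedule: D@1, G@1, H@1, I@1, E@4, F@3.
Load per hour: hour 1: 10, hour 2: 8, hour 3: 6, hour 4: 6, hour 5: 0, hour 6: 0.
Peak is 10.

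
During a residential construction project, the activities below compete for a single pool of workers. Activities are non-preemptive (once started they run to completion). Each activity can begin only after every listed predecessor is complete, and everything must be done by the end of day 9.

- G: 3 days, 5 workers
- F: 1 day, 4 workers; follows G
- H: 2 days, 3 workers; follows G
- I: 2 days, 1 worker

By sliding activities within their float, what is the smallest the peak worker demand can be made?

5

Early-start (G@1, F@4, H@4, I@1) gives peak 7: d1:6  d2:6  d3:5  d4:7  d5:3  d6:0  d7:0  d8:0  d9:0.
Shift H→5, I→4.
Schedule G@1, F@4, H@5, I@4: d1:5  d2:5  d3:5  d4:5  d5:4  d6:3  d7:0  d8:0  d9:0 — peak 5.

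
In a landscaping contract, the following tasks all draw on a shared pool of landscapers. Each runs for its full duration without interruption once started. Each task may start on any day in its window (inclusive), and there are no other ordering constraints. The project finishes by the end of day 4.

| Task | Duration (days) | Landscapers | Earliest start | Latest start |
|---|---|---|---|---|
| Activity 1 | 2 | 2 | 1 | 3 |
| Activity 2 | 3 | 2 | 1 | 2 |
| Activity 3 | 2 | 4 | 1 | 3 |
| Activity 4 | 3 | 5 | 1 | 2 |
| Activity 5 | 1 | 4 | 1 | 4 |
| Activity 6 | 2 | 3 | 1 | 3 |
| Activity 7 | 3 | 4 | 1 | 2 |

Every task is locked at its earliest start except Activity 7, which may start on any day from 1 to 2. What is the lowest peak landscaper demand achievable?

Activity 7@1: d1:24  d2:20  d3:11  d4:0 → peak 24
Activity 7@2: d1:20  d2:20  d3:11  d4:4 → peak 20
Best is Activity 7@2, peak 20.

20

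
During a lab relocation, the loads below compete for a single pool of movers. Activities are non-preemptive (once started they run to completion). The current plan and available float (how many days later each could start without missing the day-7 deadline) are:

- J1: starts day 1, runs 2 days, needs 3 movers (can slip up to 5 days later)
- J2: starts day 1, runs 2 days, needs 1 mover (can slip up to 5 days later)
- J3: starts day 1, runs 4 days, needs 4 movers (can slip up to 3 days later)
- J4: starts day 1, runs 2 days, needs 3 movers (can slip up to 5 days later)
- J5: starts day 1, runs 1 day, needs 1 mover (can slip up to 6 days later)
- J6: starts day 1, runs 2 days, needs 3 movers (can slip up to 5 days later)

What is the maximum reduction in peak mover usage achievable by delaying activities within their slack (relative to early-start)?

8

Early-start peak: d1:15  d2:14  d3:4  d4:4  d5:0  d6:0  d7:0 ⇒ 15.
Leveled (J1@1, J2@1, J3@3, J4@1, J5@3, J6@4): d1:7  d2:7  d3:5  d4:7  d5:7  d6:4  d7:0 ⇒ 7.
Reduction 15 − 7 = 8.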